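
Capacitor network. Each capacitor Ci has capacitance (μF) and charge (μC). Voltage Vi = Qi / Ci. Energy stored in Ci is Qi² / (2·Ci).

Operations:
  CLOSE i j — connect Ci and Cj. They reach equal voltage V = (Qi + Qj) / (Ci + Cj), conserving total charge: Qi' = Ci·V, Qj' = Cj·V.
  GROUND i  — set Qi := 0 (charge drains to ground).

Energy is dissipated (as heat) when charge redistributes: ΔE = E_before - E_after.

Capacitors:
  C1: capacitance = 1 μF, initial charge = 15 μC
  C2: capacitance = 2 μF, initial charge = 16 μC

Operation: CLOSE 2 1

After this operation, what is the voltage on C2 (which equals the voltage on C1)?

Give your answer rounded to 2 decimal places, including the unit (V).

Initial: C1(1μF, Q=15μC, V=15.00V), C2(2μF, Q=16μC, V=8.00V)
Op 1: CLOSE 2-1: Q_total=31.00, C_total=3.00, V=10.33; Q2=20.67, Q1=10.33; dissipated=16.333

Answer: 10.33 V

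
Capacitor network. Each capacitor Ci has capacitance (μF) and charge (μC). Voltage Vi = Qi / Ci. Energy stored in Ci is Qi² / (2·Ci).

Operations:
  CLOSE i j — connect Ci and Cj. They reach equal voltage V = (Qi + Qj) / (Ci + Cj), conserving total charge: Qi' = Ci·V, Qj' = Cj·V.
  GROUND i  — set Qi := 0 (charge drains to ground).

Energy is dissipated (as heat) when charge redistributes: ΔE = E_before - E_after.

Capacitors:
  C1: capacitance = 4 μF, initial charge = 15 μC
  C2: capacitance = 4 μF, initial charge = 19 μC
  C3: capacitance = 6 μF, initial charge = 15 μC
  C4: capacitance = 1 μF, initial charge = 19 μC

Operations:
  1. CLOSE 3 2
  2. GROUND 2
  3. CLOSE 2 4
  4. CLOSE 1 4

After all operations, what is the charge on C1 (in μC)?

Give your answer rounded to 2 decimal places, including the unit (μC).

Answer: 15.04 μC

Derivation:
Initial: C1(4μF, Q=15μC, V=3.75V), C2(4μF, Q=19μC, V=4.75V), C3(6μF, Q=15μC, V=2.50V), C4(1μF, Q=19μC, V=19.00V)
Op 1: CLOSE 3-2: Q_total=34.00, C_total=10.00, V=3.40; Q3=20.40, Q2=13.60; dissipated=6.075
Op 2: GROUND 2: Q2=0; energy lost=23.120
Op 3: CLOSE 2-4: Q_total=19.00, C_total=5.00, V=3.80; Q2=15.20, Q4=3.80; dissipated=144.400
Op 4: CLOSE 1-4: Q_total=18.80, C_total=5.00, V=3.76; Q1=15.04, Q4=3.76; dissipated=0.001
Final charges: Q1=15.04, Q2=15.20, Q3=20.40, Q4=3.76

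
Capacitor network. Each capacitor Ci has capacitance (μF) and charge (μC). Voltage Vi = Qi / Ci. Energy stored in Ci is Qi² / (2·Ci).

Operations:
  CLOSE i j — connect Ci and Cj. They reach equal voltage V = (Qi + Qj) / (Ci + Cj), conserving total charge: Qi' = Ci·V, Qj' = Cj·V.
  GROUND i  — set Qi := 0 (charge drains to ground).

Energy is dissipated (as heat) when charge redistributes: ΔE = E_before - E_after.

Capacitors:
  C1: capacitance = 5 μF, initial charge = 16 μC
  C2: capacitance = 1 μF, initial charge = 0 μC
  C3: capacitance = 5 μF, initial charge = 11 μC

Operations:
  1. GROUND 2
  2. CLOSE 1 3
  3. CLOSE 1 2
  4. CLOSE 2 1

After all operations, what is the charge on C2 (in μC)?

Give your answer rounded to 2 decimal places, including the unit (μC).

Initial: C1(5μF, Q=16μC, V=3.20V), C2(1μF, Q=0μC, V=0.00V), C3(5μF, Q=11μC, V=2.20V)
Op 1: GROUND 2: Q2=0; energy lost=0.000
Op 2: CLOSE 1-3: Q_total=27.00, C_total=10.00, V=2.70; Q1=13.50, Q3=13.50; dissipated=1.250
Op 3: CLOSE 1-2: Q_total=13.50, C_total=6.00, V=2.25; Q1=11.25, Q2=2.25; dissipated=3.038
Op 4: CLOSE 2-1: Q_total=13.50, C_total=6.00, V=2.25; Q2=2.25, Q1=11.25; dissipated=0.000
Final charges: Q1=11.25, Q2=2.25, Q3=13.50

Answer: 2.25 μC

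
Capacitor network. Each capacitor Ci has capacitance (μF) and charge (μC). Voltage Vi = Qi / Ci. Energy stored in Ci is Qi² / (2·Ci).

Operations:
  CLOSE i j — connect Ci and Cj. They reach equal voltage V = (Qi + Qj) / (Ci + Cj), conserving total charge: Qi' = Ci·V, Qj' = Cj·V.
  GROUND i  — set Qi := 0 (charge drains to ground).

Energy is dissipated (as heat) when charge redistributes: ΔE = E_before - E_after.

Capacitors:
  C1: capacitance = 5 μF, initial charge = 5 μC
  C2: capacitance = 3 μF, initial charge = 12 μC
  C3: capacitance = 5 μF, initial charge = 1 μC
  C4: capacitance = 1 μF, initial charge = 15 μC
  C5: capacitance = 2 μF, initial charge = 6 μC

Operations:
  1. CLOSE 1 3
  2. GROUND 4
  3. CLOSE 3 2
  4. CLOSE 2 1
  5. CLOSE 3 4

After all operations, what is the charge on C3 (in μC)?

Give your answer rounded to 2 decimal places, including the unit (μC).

Answer: 7.81 μC

Derivation:
Initial: C1(5μF, Q=5μC, V=1.00V), C2(3μF, Q=12μC, V=4.00V), C3(5μF, Q=1μC, V=0.20V), C4(1μF, Q=15μC, V=15.00V), C5(2μF, Q=6μC, V=3.00V)
Op 1: CLOSE 1-3: Q_total=6.00, C_total=10.00, V=0.60; Q1=3.00, Q3=3.00; dissipated=0.800
Op 2: GROUND 4: Q4=0; energy lost=112.500
Op 3: CLOSE 3-2: Q_total=15.00, C_total=8.00, V=1.88; Q3=9.38, Q2=5.62; dissipated=10.838
Op 4: CLOSE 2-1: Q_total=8.62, C_total=8.00, V=1.08; Q2=3.23, Q1=5.39; dissipated=1.524
Op 5: CLOSE 3-4: Q_total=9.38, C_total=6.00, V=1.56; Q3=7.81, Q4=1.56; dissipated=1.465
Final charges: Q1=5.39, Q2=3.23, Q3=7.81, Q4=1.56, Q5=6.00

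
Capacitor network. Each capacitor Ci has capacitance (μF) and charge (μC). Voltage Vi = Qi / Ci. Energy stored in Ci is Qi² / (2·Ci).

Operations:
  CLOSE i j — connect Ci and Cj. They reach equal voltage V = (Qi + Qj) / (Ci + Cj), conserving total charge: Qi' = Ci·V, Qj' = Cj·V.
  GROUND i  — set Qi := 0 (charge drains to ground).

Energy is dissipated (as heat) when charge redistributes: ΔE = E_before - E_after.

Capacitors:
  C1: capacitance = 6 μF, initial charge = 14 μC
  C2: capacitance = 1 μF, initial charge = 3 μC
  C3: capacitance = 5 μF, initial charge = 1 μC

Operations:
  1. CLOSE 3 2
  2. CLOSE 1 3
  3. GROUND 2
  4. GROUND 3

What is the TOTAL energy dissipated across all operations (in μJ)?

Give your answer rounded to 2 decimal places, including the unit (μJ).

Initial: C1(6μF, Q=14μC, V=2.33V), C2(1μF, Q=3μC, V=3.00V), C3(5μF, Q=1μC, V=0.20V)
Op 1: CLOSE 3-2: Q_total=4.00, C_total=6.00, V=0.67; Q3=3.33, Q2=0.67; dissipated=3.267
Op 2: CLOSE 1-3: Q_total=17.33, C_total=11.00, V=1.58; Q1=9.45, Q3=7.88; dissipated=3.788
Op 3: GROUND 2: Q2=0; energy lost=0.222
Op 4: GROUND 3: Q3=0; energy lost=6.208
Total dissipated: 13.484 μJ

Answer: 13.48 μJ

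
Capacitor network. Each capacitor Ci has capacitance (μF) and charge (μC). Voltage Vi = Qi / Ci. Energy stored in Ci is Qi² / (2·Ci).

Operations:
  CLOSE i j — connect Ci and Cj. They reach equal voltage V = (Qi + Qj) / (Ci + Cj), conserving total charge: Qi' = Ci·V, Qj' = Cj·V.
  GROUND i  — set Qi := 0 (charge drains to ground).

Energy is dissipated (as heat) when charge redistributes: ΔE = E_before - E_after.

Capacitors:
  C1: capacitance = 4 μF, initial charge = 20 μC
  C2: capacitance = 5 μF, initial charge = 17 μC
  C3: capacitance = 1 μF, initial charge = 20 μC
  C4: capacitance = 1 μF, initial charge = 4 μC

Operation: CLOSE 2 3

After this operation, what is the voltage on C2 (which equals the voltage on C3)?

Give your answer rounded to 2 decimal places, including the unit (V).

Answer: 6.17 V

Derivation:
Initial: C1(4μF, Q=20μC, V=5.00V), C2(5μF, Q=17μC, V=3.40V), C3(1μF, Q=20μC, V=20.00V), C4(1μF, Q=4μC, V=4.00V)
Op 1: CLOSE 2-3: Q_total=37.00, C_total=6.00, V=6.17; Q2=30.83, Q3=6.17; dissipated=114.817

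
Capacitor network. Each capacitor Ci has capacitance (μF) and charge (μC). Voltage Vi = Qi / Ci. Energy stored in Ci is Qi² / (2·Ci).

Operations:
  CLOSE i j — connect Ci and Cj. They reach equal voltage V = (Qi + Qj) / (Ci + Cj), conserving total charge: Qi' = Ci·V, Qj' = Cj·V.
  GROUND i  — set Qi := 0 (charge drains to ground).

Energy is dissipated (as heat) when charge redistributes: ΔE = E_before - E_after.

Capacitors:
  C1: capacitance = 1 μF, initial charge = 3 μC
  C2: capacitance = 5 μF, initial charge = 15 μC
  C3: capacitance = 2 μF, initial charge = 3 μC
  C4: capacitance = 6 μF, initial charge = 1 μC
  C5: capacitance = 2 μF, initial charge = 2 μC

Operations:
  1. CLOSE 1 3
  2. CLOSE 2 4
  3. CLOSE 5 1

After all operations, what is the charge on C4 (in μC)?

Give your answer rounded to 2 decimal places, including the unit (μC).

Initial: C1(1μF, Q=3μC, V=3.00V), C2(5μF, Q=15μC, V=3.00V), C3(2μF, Q=3μC, V=1.50V), C4(6μF, Q=1μC, V=0.17V), C5(2μF, Q=2μC, V=1.00V)
Op 1: CLOSE 1-3: Q_total=6.00, C_total=3.00, V=2.00; Q1=2.00, Q3=4.00; dissipated=0.750
Op 2: CLOSE 2-4: Q_total=16.00, C_total=11.00, V=1.45; Q2=7.27, Q4=8.73; dissipated=10.947
Op 3: CLOSE 5-1: Q_total=4.00, C_total=3.00, V=1.33; Q5=2.67, Q1=1.33; dissipated=0.333
Final charges: Q1=1.33, Q2=7.27, Q3=4.00, Q4=8.73, Q5=2.67

Answer: 8.73 μC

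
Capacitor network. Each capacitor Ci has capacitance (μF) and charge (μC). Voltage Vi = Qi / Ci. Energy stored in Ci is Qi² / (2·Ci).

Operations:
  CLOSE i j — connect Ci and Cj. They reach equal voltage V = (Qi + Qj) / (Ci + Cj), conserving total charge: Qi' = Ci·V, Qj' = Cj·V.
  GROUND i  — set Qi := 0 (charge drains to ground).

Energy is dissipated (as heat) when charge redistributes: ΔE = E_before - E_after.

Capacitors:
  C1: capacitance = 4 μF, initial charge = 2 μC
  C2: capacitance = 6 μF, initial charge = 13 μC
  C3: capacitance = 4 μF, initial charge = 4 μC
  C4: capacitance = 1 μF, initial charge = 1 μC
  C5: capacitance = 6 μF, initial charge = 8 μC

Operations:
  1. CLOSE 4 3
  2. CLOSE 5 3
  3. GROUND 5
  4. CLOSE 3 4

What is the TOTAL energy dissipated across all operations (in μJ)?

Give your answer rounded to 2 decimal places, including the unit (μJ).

Answer: 4.47 μJ

Derivation:
Initial: C1(4μF, Q=2μC, V=0.50V), C2(6μF, Q=13μC, V=2.17V), C3(4μF, Q=4μC, V=1.00V), C4(1μF, Q=1μC, V=1.00V), C5(6μF, Q=8μC, V=1.33V)
Op 1: CLOSE 4-3: Q_total=5.00, C_total=5.00, V=1.00; Q4=1.00, Q3=4.00; dissipated=0.000
Op 2: CLOSE 5-3: Q_total=12.00, C_total=10.00, V=1.20; Q5=7.20, Q3=4.80; dissipated=0.133
Op 3: GROUND 5: Q5=0; energy lost=4.320
Op 4: CLOSE 3-4: Q_total=5.80, C_total=5.00, V=1.16; Q3=4.64, Q4=1.16; dissipated=0.016
Total dissipated: 4.469 μJ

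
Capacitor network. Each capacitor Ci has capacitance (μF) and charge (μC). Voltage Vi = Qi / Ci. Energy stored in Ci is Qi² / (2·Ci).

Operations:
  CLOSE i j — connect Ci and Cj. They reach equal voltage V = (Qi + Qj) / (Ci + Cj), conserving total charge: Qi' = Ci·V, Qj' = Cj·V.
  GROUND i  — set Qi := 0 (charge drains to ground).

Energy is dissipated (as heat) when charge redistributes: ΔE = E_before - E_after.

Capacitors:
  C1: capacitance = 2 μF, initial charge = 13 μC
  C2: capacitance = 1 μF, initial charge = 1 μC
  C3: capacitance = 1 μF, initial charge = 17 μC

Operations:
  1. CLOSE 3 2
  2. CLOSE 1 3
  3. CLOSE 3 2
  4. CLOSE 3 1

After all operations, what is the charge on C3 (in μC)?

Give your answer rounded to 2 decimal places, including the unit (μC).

Initial: C1(2μF, Q=13μC, V=6.50V), C2(1μF, Q=1μC, V=1.00V), C3(1μF, Q=17μC, V=17.00V)
Op 1: CLOSE 3-2: Q_total=18.00, C_total=2.00, V=9.00; Q3=9.00, Q2=9.00; dissipated=64.000
Op 2: CLOSE 1-3: Q_total=22.00, C_total=3.00, V=7.33; Q1=14.67, Q3=7.33; dissipated=2.083
Op 3: CLOSE 3-2: Q_total=16.33, C_total=2.00, V=8.17; Q3=8.17, Q2=8.17; dissipated=0.694
Op 4: CLOSE 3-1: Q_total=22.83, C_total=3.00, V=7.61; Q3=7.61, Q1=15.22; dissipated=0.231
Final charges: Q1=15.22, Q2=8.17, Q3=7.61

Answer: 7.61 μC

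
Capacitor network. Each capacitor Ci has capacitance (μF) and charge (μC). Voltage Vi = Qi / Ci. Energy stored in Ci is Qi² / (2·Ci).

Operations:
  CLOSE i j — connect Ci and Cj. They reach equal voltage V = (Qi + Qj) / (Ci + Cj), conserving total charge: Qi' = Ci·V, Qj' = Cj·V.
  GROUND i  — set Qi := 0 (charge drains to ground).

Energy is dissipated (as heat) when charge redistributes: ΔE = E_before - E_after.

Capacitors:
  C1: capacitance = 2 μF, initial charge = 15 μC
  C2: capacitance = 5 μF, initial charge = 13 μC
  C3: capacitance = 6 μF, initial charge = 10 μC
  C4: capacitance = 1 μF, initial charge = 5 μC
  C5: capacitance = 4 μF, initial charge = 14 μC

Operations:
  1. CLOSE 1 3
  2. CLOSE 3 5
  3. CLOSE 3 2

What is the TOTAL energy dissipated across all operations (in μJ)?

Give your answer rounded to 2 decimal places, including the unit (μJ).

Initial: C1(2μF, Q=15μC, V=7.50V), C2(5μF, Q=13μC, V=2.60V), C3(6μF, Q=10μC, V=1.67V), C4(1μF, Q=5μC, V=5.00V), C5(4μF, Q=14μC, V=3.50V)
Op 1: CLOSE 1-3: Q_total=25.00, C_total=8.00, V=3.12; Q1=6.25, Q3=18.75; dissipated=25.521
Op 2: CLOSE 3-5: Q_total=32.75, C_total=10.00, V=3.27; Q3=19.65, Q5=13.10; dissipated=0.169
Op 3: CLOSE 3-2: Q_total=32.65, C_total=11.00, V=2.97; Q3=17.81, Q2=14.84; dissipated=0.621
Total dissipated: 26.311 μJ

Answer: 26.31 μJ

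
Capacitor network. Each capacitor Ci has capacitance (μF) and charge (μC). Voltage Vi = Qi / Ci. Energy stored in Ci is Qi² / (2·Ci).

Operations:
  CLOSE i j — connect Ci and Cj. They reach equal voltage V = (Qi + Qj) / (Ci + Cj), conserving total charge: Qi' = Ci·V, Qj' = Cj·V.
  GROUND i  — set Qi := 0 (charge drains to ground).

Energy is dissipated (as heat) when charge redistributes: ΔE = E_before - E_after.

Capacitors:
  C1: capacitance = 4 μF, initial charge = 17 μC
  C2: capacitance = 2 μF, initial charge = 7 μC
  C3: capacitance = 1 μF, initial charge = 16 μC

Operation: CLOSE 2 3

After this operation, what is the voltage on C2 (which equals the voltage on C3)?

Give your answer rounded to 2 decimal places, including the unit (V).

Answer: 7.67 V

Derivation:
Initial: C1(4μF, Q=17μC, V=4.25V), C2(2μF, Q=7μC, V=3.50V), C3(1μF, Q=16μC, V=16.00V)
Op 1: CLOSE 2-3: Q_total=23.00, C_total=3.00, V=7.67; Q2=15.33, Q3=7.67; dissipated=52.083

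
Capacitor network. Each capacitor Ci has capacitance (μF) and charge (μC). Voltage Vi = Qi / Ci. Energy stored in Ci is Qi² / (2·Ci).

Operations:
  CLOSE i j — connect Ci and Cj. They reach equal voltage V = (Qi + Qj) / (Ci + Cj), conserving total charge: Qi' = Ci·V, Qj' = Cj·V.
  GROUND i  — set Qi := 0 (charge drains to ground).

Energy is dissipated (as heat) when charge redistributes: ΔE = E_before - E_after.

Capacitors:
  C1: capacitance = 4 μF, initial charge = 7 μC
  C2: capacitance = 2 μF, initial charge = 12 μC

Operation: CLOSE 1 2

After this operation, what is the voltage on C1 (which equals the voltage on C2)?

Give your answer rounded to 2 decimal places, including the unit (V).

Initial: C1(4μF, Q=7μC, V=1.75V), C2(2μF, Q=12μC, V=6.00V)
Op 1: CLOSE 1-2: Q_total=19.00, C_total=6.00, V=3.17; Q1=12.67, Q2=6.33; dissipated=12.042

Answer: 3.17 V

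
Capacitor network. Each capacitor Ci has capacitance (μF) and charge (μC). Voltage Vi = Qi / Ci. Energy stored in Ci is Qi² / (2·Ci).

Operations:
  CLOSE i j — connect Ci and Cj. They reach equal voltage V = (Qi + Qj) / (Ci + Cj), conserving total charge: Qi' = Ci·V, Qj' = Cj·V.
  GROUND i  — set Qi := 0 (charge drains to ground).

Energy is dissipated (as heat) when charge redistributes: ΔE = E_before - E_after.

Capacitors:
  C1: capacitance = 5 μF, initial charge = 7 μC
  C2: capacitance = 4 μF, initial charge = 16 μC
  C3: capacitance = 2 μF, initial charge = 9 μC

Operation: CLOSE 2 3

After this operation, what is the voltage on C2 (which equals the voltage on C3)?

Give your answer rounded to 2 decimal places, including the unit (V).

Initial: C1(5μF, Q=7μC, V=1.40V), C2(4μF, Q=16μC, V=4.00V), C3(2μF, Q=9μC, V=4.50V)
Op 1: CLOSE 2-3: Q_total=25.00, C_total=6.00, V=4.17; Q2=16.67, Q3=8.33; dissipated=0.167

Answer: 4.17 V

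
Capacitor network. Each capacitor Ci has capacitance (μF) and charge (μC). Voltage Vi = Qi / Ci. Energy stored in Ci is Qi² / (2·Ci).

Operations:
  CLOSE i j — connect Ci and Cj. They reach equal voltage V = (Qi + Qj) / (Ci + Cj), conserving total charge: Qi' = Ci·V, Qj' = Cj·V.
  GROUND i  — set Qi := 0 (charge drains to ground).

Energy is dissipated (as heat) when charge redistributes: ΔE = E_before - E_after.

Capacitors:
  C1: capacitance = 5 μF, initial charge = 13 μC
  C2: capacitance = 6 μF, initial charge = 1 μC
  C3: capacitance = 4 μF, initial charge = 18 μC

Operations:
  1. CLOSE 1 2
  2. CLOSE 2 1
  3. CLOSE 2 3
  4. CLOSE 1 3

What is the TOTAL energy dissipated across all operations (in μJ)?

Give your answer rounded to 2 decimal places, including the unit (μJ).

Answer: 22.42 μJ

Derivation:
Initial: C1(5μF, Q=13μC, V=2.60V), C2(6μF, Q=1μC, V=0.17V), C3(4μF, Q=18μC, V=4.50V)
Op 1: CLOSE 1-2: Q_total=14.00, C_total=11.00, V=1.27; Q1=6.36, Q2=7.64; dissipated=8.074
Op 2: CLOSE 2-1: Q_total=14.00, C_total=11.00, V=1.27; Q2=7.64, Q1=6.36; dissipated=0.000
Op 3: CLOSE 2-3: Q_total=25.64, C_total=10.00, V=2.56; Q2=15.38, Q3=10.25; dissipated=12.498
Op 4: CLOSE 1-3: Q_total=16.62, C_total=9.00, V=1.85; Q1=9.23, Q3=7.39; dissipated=1.852
Total dissipated: 22.424 μJ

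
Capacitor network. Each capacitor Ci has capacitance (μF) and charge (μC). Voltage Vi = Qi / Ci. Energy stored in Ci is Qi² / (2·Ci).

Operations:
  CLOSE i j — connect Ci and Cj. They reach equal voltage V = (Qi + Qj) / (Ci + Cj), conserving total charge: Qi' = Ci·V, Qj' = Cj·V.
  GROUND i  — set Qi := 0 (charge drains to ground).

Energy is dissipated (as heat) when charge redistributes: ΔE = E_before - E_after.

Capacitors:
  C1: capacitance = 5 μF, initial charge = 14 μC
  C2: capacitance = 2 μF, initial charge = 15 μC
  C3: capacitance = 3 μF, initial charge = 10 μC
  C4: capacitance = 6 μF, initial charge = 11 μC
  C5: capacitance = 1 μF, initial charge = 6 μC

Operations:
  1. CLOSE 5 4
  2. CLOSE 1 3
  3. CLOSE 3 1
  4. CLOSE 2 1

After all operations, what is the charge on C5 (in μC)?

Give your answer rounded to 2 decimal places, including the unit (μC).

Answer: 2.43 μC

Derivation:
Initial: C1(5μF, Q=14μC, V=2.80V), C2(2μF, Q=15μC, V=7.50V), C3(3μF, Q=10μC, V=3.33V), C4(6μF, Q=11μC, V=1.83V), C5(1μF, Q=6μC, V=6.00V)
Op 1: CLOSE 5-4: Q_total=17.00, C_total=7.00, V=2.43; Q5=2.43, Q4=14.57; dissipated=7.440
Op 2: CLOSE 1-3: Q_total=24.00, C_total=8.00, V=3.00; Q1=15.00, Q3=9.00; dissipated=0.267
Op 3: CLOSE 3-1: Q_total=24.00, C_total=8.00, V=3.00; Q3=9.00, Q1=15.00; dissipated=0.000
Op 4: CLOSE 2-1: Q_total=30.00, C_total=7.00, V=4.29; Q2=8.57, Q1=21.43; dissipated=14.464
Final charges: Q1=21.43, Q2=8.57, Q3=9.00, Q4=14.57, Q5=2.43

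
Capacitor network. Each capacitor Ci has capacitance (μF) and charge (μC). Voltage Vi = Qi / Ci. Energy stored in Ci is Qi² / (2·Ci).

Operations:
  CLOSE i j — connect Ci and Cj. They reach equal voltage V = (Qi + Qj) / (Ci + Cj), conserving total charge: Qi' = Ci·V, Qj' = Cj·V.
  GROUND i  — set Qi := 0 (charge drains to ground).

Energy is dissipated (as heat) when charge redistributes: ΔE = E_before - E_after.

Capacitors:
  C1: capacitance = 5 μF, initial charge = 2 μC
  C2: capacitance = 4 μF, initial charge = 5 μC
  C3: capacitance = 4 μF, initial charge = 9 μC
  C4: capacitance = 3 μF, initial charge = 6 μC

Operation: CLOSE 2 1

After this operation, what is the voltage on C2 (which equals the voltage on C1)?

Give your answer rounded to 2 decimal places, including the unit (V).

Initial: C1(5μF, Q=2μC, V=0.40V), C2(4μF, Q=5μC, V=1.25V), C3(4μF, Q=9μC, V=2.25V), C4(3μF, Q=6μC, V=2.00V)
Op 1: CLOSE 2-1: Q_total=7.00, C_total=9.00, V=0.78; Q2=3.11, Q1=3.89; dissipated=0.803

Answer: 0.78 V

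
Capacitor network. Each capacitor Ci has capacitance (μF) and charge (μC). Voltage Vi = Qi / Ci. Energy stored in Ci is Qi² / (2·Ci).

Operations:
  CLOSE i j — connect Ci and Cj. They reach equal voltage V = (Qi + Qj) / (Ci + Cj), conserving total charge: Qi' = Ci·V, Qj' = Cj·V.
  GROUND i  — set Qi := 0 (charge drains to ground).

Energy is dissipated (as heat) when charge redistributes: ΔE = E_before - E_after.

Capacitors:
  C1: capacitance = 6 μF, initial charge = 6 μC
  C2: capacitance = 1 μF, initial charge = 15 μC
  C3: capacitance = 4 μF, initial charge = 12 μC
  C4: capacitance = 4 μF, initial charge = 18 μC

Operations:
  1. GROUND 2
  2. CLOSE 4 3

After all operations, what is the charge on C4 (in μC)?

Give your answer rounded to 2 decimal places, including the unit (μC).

Answer: 15.00 μC

Derivation:
Initial: C1(6μF, Q=6μC, V=1.00V), C2(1μF, Q=15μC, V=15.00V), C3(4μF, Q=12μC, V=3.00V), C4(4μF, Q=18μC, V=4.50V)
Op 1: GROUND 2: Q2=0; energy lost=112.500
Op 2: CLOSE 4-3: Q_total=30.00, C_total=8.00, V=3.75; Q4=15.00, Q3=15.00; dissipated=2.250
Final charges: Q1=6.00, Q2=0.00, Q3=15.00, Q4=15.00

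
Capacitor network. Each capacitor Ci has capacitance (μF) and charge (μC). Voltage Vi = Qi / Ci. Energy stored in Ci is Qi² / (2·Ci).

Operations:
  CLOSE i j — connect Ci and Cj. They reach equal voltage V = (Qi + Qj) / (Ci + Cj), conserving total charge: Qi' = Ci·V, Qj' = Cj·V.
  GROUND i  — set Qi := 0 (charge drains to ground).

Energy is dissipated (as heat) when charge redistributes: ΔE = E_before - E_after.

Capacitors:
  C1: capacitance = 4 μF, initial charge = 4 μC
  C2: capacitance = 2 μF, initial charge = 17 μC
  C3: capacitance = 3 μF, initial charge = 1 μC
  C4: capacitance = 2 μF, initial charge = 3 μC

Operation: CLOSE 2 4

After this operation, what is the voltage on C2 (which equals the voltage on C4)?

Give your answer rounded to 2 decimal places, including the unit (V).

Initial: C1(4μF, Q=4μC, V=1.00V), C2(2μF, Q=17μC, V=8.50V), C3(3μF, Q=1μC, V=0.33V), C4(2μF, Q=3μC, V=1.50V)
Op 1: CLOSE 2-4: Q_total=20.00, C_total=4.00, V=5.00; Q2=10.00, Q4=10.00; dissipated=24.500

Answer: 5.00 V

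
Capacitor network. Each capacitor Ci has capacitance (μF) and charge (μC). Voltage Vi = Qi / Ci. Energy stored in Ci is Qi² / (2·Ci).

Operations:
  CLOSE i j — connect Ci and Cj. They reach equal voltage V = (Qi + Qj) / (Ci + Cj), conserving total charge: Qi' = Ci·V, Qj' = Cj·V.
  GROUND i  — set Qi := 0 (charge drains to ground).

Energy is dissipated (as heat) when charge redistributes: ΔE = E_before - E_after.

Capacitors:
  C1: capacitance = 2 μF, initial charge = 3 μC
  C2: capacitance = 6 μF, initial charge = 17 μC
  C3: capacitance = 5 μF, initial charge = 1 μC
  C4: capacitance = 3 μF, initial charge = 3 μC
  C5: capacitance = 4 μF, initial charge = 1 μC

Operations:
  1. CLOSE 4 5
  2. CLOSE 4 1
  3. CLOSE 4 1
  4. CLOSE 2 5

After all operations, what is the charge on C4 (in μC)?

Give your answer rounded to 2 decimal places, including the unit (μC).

Initial: C1(2μF, Q=3μC, V=1.50V), C2(6μF, Q=17μC, V=2.83V), C3(5μF, Q=1μC, V=0.20V), C4(3μF, Q=3μC, V=1.00V), C5(4μF, Q=1μC, V=0.25V)
Op 1: CLOSE 4-5: Q_total=4.00, C_total=7.00, V=0.57; Q4=1.71, Q5=2.29; dissipated=0.482
Op 2: CLOSE 4-1: Q_total=4.71, C_total=5.00, V=0.94; Q4=2.83, Q1=1.89; dissipated=0.517
Op 3: CLOSE 4-1: Q_total=4.71, C_total=5.00, V=0.94; Q4=2.83, Q1=1.89; dissipated=0.000
Op 4: CLOSE 2-5: Q_total=19.29, C_total=10.00, V=1.93; Q2=11.57, Q5=7.71; dissipated=6.139
Final charges: Q1=1.89, Q2=11.57, Q3=1.00, Q4=2.83, Q5=7.71

Answer: 2.83 μC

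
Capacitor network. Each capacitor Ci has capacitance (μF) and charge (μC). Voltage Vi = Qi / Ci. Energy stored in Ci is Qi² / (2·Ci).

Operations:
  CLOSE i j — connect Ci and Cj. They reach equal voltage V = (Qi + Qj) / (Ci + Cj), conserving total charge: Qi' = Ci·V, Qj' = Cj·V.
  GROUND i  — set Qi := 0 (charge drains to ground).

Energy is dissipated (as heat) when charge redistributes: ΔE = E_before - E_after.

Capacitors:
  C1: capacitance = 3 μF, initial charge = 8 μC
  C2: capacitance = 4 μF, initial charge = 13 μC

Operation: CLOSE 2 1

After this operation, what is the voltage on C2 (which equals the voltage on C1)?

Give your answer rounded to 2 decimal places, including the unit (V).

Initial: C1(3μF, Q=8μC, V=2.67V), C2(4μF, Q=13μC, V=3.25V)
Op 1: CLOSE 2-1: Q_total=21.00, C_total=7.00, V=3.00; Q2=12.00, Q1=9.00; dissipated=0.292

Answer: 3.00 V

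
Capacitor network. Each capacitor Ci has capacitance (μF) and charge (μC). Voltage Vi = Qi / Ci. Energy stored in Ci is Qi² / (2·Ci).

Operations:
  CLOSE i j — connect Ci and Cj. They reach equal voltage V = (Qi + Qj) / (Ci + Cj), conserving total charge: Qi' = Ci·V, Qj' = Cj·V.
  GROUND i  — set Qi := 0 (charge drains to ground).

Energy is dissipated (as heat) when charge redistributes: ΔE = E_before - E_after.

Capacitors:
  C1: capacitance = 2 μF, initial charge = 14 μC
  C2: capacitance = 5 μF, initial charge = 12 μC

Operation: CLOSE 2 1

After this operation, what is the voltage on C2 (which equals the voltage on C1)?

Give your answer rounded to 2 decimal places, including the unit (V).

Initial: C1(2μF, Q=14μC, V=7.00V), C2(5μF, Q=12μC, V=2.40V)
Op 1: CLOSE 2-1: Q_total=26.00, C_total=7.00, V=3.71; Q2=18.57, Q1=7.43; dissipated=15.114

Answer: 3.71 V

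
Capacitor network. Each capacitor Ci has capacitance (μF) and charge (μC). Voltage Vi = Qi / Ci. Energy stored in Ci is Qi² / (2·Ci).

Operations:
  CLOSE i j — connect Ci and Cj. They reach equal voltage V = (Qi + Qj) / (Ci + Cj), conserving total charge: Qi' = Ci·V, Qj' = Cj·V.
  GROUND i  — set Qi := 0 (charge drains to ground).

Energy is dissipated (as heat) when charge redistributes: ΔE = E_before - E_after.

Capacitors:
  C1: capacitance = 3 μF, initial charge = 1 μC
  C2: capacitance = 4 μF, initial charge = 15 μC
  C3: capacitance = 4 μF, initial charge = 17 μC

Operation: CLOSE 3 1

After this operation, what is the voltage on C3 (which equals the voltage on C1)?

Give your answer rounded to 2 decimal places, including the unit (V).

Answer: 2.57 V

Derivation:
Initial: C1(3μF, Q=1μC, V=0.33V), C2(4μF, Q=15μC, V=3.75V), C3(4μF, Q=17μC, V=4.25V)
Op 1: CLOSE 3-1: Q_total=18.00, C_total=7.00, V=2.57; Q3=10.29, Q1=7.71; dissipated=13.149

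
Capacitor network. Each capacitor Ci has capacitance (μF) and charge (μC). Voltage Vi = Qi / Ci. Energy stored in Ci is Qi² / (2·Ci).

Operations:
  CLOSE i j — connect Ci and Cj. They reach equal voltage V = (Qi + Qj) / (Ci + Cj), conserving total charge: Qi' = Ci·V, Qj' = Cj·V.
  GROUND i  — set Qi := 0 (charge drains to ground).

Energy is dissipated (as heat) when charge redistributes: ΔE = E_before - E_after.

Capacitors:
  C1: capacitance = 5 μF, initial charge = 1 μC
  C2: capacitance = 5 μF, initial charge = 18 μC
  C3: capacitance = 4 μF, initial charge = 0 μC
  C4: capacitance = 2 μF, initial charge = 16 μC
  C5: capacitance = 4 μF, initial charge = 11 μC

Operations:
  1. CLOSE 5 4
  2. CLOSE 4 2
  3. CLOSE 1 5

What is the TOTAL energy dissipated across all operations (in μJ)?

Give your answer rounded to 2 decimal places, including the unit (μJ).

Initial: C1(5μF, Q=1μC, V=0.20V), C2(5μF, Q=18μC, V=3.60V), C3(4μF, Q=0μC, V=0.00V), C4(2μF, Q=16μC, V=8.00V), C5(4μF, Q=11μC, V=2.75V)
Op 1: CLOSE 5-4: Q_total=27.00, C_total=6.00, V=4.50; Q5=18.00, Q4=9.00; dissipated=18.375
Op 2: CLOSE 4-2: Q_total=27.00, C_total=7.00, V=3.86; Q4=7.71, Q2=19.29; dissipated=0.579
Op 3: CLOSE 1-5: Q_total=19.00, C_total=9.00, V=2.11; Q1=10.56, Q5=8.44; dissipated=20.544
Total dissipated: 39.498 μJ

Answer: 39.50 μJ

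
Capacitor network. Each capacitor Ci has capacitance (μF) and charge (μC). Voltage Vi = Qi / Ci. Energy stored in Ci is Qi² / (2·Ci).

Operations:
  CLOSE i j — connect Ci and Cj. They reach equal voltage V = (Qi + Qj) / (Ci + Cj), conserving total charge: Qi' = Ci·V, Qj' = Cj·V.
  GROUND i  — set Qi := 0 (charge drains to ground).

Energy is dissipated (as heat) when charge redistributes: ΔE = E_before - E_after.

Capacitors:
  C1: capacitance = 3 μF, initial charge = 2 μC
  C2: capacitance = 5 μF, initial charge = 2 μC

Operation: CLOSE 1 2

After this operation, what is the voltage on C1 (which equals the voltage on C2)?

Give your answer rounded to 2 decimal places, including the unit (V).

Initial: C1(3μF, Q=2μC, V=0.67V), C2(5μF, Q=2μC, V=0.40V)
Op 1: CLOSE 1-2: Q_total=4.00, C_total=8.00, V=0.50; Q1=1.50, Q2=2.50; dissipated=0.067

Answer: 0.50 V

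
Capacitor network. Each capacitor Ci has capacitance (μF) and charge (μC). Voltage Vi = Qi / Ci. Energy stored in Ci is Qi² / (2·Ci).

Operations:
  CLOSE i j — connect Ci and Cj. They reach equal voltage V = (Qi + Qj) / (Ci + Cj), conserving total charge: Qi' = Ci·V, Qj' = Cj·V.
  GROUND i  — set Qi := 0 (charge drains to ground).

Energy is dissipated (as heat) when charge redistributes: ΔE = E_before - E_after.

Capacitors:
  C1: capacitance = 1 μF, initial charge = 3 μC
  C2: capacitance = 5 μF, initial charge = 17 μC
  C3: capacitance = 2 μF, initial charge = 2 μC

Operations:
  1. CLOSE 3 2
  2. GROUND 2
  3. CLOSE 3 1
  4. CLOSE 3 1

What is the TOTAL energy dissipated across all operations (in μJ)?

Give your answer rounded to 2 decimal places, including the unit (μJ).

Answer: 22.56 μJ

Derivation:
Initial: C1(1μF, Q=3μC, V=3.00V), C2(5μF, Q=17μC, V=3.40V), C3(2μF, Q=2μC, V=1.00V)
Op 1: CLOSE 3-2: Q_total=19.00, C_total=7.00, V=2.71; Q3=5.43, Q2=13.57; dissipated=4.114
Op 2: GROUND 2: Q2=0; energy lost=18.418
Op 3: CLOSE 3-1: Q_total=8.43, C_total=3.00, V=2.81; Q3=5.62, Q1=2.81; dissipated=0.027
Op 4: CLOSE 3-1: Q_total=8.43, C_total=3.00, V=2.81; Q3=5.62, Q1=2.81; dissipated=0.000
Total dissipated: 22.560 μJ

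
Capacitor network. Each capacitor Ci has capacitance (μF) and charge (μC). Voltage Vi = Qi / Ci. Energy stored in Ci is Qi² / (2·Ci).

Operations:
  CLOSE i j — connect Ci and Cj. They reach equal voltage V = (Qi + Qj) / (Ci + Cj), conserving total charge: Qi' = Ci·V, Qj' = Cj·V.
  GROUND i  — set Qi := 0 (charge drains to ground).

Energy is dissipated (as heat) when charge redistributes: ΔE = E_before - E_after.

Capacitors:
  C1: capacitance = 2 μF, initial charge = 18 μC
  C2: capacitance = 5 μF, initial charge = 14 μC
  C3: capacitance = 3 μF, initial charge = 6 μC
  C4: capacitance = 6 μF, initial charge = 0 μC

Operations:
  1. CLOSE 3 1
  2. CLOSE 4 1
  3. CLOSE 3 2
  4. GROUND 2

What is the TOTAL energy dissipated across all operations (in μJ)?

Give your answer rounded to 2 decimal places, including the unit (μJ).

Initial: C1(2μF, Q=18μC, V=9.00V), C2(5μF, Q=14μC, V=2.80V), C3(3μF, Q=6μC, V=2.00V), C4(6μF, Q=0μC, V=0.00V)
Op 1: CLOSE 3-1: Q_total=24.00, C_total=5.00, V=4.80; Q3=14.40, Q1=9.60; dissipated=29.400
Op 2: CLOSE 4-1: Q_total=9.60, C_total=8.00, V=1.20; Q4=7.20, Q1=2.40; dissipated=17.280
Op 3: CLOSE 3-2: Q_total=28.40, C_total=8.00, V=3.55; Q3=10.65, Q2=17.75; dissipated=3.750
Op 4: GROUND 2: Q2=0; energy lost=31.506
Total dissipated: 81.936 μJ

Answer: 81.94 μJ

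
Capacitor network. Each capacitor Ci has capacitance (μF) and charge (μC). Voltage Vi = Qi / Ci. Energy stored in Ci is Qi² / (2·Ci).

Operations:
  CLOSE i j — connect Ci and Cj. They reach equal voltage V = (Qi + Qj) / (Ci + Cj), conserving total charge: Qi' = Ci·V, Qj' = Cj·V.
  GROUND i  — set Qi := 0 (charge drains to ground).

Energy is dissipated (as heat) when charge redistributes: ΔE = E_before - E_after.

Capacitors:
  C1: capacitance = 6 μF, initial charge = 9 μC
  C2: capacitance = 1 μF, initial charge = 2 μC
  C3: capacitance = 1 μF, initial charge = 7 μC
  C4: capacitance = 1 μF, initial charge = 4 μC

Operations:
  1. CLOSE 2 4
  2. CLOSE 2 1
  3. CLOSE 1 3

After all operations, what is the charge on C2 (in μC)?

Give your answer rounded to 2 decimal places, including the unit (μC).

Initial: C1(6μF, Q=9μC, V=1.50V), C2(1μF, Q=2μC, V=2.00V), C3(1μF, Q=7μC, V=7.00V), C4(1μF, Q=4μC, V=4.00V)
Op 1: CLOSE 2-4: Q_total=6.00, C_total=2.00, V=3.00; Q2=3.00, Q4=3.00; dissipated=1.000
Op 2: CLOSE 2-1: Q_total=12.00, C_total=7.00, V=1.71; Q2=1.71, Q1=10.29; dissipated=0.964
Op 3: CLOSE 1-3: Q_total=17.29, C_total=7.00, V=2.47; Q1=14.82, Q3=2.47; dissipated=11.974
Final charges: Q1=14.82, Q2=1.71, Q3=2.47, Q4=3.00

Answer: 1.71 μC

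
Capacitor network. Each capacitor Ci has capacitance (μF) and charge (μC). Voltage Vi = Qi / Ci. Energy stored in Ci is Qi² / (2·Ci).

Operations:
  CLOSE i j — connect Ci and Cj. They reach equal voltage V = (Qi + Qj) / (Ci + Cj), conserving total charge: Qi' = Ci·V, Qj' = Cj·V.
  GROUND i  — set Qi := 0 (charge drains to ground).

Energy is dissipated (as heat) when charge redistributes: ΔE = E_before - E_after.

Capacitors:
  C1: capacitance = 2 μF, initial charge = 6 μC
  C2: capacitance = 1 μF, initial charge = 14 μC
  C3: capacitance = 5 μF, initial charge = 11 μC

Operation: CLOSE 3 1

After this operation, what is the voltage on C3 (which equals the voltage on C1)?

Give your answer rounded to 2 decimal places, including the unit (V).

Initial: C1(2μF, Q=6μC, V=3.00V), C2(1μF, Q=14μC, V=14.00V), C3(5μF, Q=11μC, V=2.20V)
Op 1: CLOSE 3-1: Q_total=17.00, C_total=7.00, V=2.43; Q3=12.14, Q1=4.86; dissipated=0.457

Answer: 2.43 V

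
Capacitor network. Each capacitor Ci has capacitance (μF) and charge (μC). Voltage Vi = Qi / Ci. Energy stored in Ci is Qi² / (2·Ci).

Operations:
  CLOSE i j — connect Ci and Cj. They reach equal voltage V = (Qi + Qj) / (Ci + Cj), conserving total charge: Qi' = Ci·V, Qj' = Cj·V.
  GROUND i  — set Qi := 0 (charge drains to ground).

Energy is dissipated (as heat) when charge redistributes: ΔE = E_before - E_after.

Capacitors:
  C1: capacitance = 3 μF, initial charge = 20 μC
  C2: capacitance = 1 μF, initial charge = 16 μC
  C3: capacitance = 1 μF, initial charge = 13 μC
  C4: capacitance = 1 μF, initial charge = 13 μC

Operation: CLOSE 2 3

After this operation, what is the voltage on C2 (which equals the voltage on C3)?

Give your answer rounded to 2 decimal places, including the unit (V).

Answer: 14.50 V

Derivation:
Initial: C1(3μF, Q=20μC, V=6.67V), C2(1μF, Q=16μC, V=16.00V), C3(1μF, Q=13μC, V=13.00V), C4(1μF, Q=13μC, V=13.00V)
Op 1: CLOSE 2-3: Q_total=29.00, C_total=2.00, V=14.50; Q2=14.50, Q3=14.50; dissipated=2.250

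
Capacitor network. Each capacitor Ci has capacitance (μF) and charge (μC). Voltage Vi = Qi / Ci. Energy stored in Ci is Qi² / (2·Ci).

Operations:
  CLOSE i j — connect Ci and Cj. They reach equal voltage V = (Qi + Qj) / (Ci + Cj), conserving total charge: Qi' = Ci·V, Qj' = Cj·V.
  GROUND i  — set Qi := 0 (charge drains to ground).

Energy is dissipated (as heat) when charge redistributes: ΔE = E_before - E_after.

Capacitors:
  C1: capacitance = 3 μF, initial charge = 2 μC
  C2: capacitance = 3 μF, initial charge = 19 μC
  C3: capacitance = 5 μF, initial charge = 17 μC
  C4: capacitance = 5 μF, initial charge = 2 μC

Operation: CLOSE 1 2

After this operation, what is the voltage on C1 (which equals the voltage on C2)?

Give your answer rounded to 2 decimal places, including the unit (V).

Initial: C1(3μF, Q=2μC, V=0.67V), C2(3μF, Q=19μC, V=6.33V), C3(5μF, Q=17μC, V=3.40V), C4(5μF, Q=2μC, V=0.40V)
Op 1: CLOSE 1-2: Q_total=21.00, C_total=6.00, V=3.50; Q1=10.50, Q2=10.50; dissipated=24.083

Answer: 3.50 V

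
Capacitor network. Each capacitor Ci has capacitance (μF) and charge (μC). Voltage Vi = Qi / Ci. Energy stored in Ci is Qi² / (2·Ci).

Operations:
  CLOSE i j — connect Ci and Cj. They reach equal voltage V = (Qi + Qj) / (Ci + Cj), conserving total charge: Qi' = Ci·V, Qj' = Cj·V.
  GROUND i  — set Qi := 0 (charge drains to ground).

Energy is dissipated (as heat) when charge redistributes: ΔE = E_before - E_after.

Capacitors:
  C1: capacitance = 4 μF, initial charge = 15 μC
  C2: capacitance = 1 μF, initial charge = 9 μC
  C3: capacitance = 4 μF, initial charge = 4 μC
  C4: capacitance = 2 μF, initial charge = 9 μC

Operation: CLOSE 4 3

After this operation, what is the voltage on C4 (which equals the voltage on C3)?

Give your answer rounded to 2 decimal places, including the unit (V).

Initial: C1(4μF, Q=15μC, V=3.75V), C2(1μF, Q=9μC, V=9.00V), C3(4μF, Q=4μC, V=1.00V), C4(2μF, Q=9μC, V=4.50V)
Op 1: CLOSE 4-3: Q_total=13.00, C_total=6.00, V=2.17; Q4=4.33, Q3=8.67; dissipated=8.167

Answer: 2.17 V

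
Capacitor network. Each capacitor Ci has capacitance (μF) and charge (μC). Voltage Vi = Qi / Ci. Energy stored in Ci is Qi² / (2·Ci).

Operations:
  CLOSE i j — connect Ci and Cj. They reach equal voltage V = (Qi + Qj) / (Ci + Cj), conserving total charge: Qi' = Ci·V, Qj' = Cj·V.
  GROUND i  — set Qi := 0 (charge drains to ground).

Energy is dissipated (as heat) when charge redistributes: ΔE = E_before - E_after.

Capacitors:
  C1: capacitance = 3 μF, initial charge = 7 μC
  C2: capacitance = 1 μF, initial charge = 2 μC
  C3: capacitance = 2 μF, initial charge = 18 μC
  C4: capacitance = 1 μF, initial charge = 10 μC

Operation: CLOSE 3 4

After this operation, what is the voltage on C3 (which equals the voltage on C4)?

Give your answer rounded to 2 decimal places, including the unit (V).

Answer: 9.33 V

Derivation:
Initial: C1(3μF, Q=7μC, V=2.33V), C2(1μF, Q=2μC, V=2.00V), C3(2μF, Q=18μC, V=9.00V), C4(1μF, Q=10μC, V=10.00V)
Op 1: CLOSE 3-4: Q_total=28.00, C_total=3.00, V=9.33; Q3=18.67, Q4=9.33; dissipated=0.333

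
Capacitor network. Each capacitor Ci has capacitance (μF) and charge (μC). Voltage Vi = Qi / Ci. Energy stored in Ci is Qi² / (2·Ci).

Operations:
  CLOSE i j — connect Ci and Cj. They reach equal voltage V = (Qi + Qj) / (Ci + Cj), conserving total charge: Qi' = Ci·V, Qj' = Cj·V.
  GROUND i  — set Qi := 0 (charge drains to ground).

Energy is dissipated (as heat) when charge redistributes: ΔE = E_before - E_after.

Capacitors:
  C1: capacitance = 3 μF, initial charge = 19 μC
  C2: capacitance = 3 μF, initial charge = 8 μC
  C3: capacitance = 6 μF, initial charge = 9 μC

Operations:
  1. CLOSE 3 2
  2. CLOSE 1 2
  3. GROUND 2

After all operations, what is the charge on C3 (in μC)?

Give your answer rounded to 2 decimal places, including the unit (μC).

Initial: C1(3μF, Q=19μC, V=6.33V), C2(3μF, Q=8μC, V=2.67V), C3(6μF, Q=9μC, V=1.50V)
Op 1: CLOSE 3-2: Q_total=17.00, C_total=9.00, V=1.89; Q3=11.33, Q2=5.67; dissipated=1.361
Op 2: CLOSE 1-2: Q_total=24.67, C_total=6.00, V=4.11; Q1=12.33, Q2=12.33; dissipated=14.815
Op 3: GROUND 2: Q2=0; energy lost=25.352
Final charges: Q1=12.33, Q2=0.00, Q3=11.33

Answer: 11.33 μC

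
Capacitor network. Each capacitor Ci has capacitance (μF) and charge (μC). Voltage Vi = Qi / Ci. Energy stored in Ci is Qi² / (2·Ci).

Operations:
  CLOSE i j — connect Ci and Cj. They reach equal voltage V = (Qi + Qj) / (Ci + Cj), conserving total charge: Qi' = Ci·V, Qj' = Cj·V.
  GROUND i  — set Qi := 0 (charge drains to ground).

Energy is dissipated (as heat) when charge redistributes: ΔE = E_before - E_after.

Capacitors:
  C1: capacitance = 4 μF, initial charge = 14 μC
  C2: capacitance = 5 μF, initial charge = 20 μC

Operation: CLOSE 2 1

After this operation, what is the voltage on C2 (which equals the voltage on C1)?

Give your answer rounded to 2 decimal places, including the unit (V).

Initial: C1(4μF, Q=14μC, V=3.50V), C2(5μF, Q=20μC, V=4.00V)
Op 1: CLOSE 2-1: Q_total=34.00, C_total=9.00, V=3.78; Q2=18.89, Q1=15.11; dissipated=0.278

Answer: 3.78 V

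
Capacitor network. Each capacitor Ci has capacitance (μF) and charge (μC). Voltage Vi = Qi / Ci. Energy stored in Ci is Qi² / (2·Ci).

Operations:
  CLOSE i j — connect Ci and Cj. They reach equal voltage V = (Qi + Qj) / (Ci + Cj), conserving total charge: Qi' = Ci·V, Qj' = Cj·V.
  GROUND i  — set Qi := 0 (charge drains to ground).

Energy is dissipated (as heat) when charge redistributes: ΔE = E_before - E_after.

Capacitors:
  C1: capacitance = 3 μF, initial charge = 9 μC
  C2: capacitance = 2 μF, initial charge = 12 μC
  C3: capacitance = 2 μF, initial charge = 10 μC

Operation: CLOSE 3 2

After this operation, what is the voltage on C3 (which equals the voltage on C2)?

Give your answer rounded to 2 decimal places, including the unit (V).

Answer: 5.50 V

Derivation:
Initial: C1(3μF, Q=9μC, V=3.00V), C2(2μF, Q=12μC, V=6.00V), C3(2μF, Q=10μC, V=5.00V)
Op 1: CLOSE 3-2: Q_total=22.00, C_total=4.00, V=5.50; Q3=11.00, Q2=11.00; dissipated=0.500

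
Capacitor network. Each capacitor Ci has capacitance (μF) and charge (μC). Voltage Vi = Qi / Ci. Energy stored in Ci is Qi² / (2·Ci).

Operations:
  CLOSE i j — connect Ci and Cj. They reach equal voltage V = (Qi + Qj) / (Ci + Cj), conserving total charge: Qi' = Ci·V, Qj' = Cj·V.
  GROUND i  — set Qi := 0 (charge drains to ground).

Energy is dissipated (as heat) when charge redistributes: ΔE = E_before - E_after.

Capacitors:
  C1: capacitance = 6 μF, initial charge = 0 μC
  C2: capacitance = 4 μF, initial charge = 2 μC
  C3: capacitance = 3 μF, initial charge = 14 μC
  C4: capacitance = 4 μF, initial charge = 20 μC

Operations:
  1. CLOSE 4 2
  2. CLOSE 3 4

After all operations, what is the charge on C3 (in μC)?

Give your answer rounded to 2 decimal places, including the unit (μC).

Answer: 10.71 μC

Derivation:
Initial: C1(6μF, Q=0μC, V=0.00V), C2(4μF, Q=2μC, V=0.50V), C3(3μF, Q=14μC, V=4.67V), C4(4μF, Q=20μC, V=5.00V)
Op 1: CLOSE 4-2: Q_total=22.00, C_total=8.00, V=2.75; Q4=11.00, Q2=11.00; dissipated=20.250
Op 2: CLOSE 3-4: Q_total=25.00, C_total=7.00, V=3.57; Q3=10.71, Q4=14.29; dissipated=3.149
Final charges: Q1=0.00, Q2=11.00, Q3=10.71, Q4=14.29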